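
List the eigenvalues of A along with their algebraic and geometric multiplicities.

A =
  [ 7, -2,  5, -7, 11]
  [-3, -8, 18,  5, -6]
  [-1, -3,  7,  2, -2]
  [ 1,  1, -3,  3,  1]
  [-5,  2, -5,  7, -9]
λ = -3: alg = 2, geom = 1; λ = 2: alg = 3, geom = 1

Step 1 — factor the characteristic polynomial to read off the algebraic multiplicities:
  χ_A(x) = (x - 2)^3*(x + 3)^2

Step 2 — compute geometric multiplicities via the rank-nullity identity g(λ) = n − rank(A − λI):
  rank(A − (-3)·I) = 4, so dim ker(A − (-3)·I) = n − 4 = 1
  rank(A − (2)·I) = 4, so dim ker(A − (2)·I) = n − 4 = 1

Summary:
  λ = -3: algebraic multiplicity = 2, geometric multiplicity = 1
  λ = 2: algebraic multiplicity = 3, geometric multiplicity = 1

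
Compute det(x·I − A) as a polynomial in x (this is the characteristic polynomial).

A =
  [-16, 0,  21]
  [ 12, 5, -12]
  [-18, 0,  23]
x^3 - 12*x^2 + 45*x - 50

Expanding det(x·I − A) (e.g. by cofactor expansion or by noting that A is similar to its Jordan form J, which has the same characteristic polynomial as A) gives
  χ_A(x) = x^3 - 12*x^2 + 45*x - 50
which factors as (x - 5)^2*(x - 2). The eigenvalues (with algebraic multiplicities) are λ = 2 with multiplicity 1, λ = 5 with multiplicity 2.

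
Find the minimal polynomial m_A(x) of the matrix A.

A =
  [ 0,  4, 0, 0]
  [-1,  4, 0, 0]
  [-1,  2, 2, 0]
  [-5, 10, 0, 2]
x^2 - 4*x + 4

The characteristic polynomial is χ_A(x) = (x - 2)^4, so the eigenvalues are known. The minimal polynomial is
  m_A(x) = Π_λ (x − λ)^{k_λ}
where k_λ is the size of the *largest* Jordan block for λ (equivalently, the smallest k with (A − λI)^k v = 0 for every generalised eigenvector v of λ).

  λ = 2: largest Jordan block has size 2, contributing (x − 2)^2

So m_A(x) = (x - 2)^2 = x^2 - 4*x + 4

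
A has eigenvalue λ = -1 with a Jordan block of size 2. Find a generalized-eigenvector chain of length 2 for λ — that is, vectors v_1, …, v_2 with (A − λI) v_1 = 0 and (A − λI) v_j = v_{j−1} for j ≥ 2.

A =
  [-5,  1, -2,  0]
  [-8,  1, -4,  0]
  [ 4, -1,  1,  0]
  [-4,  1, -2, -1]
A Jordan chain for λ = -1 of length 2:
v_1 = (-4, -8, 4, -4)ᵀ
v_2 = (1, 0, 0, 0)ᵀ

Let N = A − (-1)·I. We want v_2 with N^2 v_2 = 0 but N^1 v_2 ≠ 0; then v_{j-1} := N · v_j for j = 2, …, 2.

Pick v_2 = (1, 0, 0, 0)ᵀ.
Then v_1 = N · v_2 = (-4, -8, 4, -4)ᵀ.

Sanity check: (A − (-1)·I) v_1 = (0, 0, 0, 0)ᵀ = 0. ✓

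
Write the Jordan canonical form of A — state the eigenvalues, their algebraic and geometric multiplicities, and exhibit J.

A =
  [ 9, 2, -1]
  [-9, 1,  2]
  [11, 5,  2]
J_3(4)

The characteristic polynomial is
  det(x·I − A) = x^3 - 12*x^2 + 48*x - 64 = (x - 4)^3

Eigenvalues and multiplicities (the geometric multiplicity of λ is n − rank(A − λI), which equals the number of Jordan blocks for λ):
  λ = 4: algebraic multiplicity = 3, geometric multiplicity = 1

Determining the block sizes for each eigenvalue:
  λ = 4: one block (gm = 1), so the single block has size am = 3 → block sizes [3]

Assembling the blocks gives a Jordan form
J =
  [4, 1, 0]
  [0, 4, 1]
  [0, 0, 4]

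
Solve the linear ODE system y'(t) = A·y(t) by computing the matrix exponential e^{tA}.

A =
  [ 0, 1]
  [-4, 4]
e^{tA} =
  [-2*t*exp(2*t) + exp(2*t), t*exp(2*t)]
  [-4*t*exp(2*t), 2*t*exp(2*t) + exp(2*t)]

Strategy: write A = P · J · P⁻¹ where J is a Jordan canonical form, so e^{tA} = P · e^{tJ} · P⁻¹, and e^{tJ} can be computed block-by-block.

A has Jordan form
J =
  [2, 1]
  [0, 2]
(up to reordering of blocks).

Per-block formulas:
  For a 2×2 Jordan block J_2(2): exp(t · J_2(2)) = e^(2t)·(I + t·N), where N is the 2×2 nilpotent shift.

After assembling e^{tJ} and conjugating by P, we get:

e^{tA} =
  [-2*t*exp(2*t) + exp(2*t), t*exp(2*t)]
  [-4*t*exp(2*t), 2*t*exp(2*t) + exp(2*t)]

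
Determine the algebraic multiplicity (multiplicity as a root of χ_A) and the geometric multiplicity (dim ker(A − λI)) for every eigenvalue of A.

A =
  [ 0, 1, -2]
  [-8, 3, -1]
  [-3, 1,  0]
λ = 1: alg = 3, geom = 1

Step 1 — factor the characteristic polynomial to read off the algebraic multiplicities:
  χ_A(x) = (x - 1)^3

Step 2 — compute geometric multiplicities via the rank-nullity identity g(λ) = n − rank(A − λI):
  rank(A − (1)·I) = 2, so dim ker(A − (1)·I) = n − 2 = 1

Summary:
  λ = 1: algebraic multiplicity = 3, geometric multiplicity = 1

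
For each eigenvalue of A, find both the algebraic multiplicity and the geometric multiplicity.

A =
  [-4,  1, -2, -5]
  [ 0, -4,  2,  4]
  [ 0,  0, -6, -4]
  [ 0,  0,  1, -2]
λ = -4: alg = 4, geom = 2

Step 1 — factor the characteristic polynomial to read off the algebraic multiplicities:
  χ_A(x) = (x + 4)^4

Step 2 — compute geometric multiplicities via the rank-nullity identity g(λ) = n − rank(A − λI):
  rank(A − (-4)·I) = 2, so dim ker(A − (-4)·I) = n − 2 = 2

Summary:
  λ = -4: algebraic multiplicity = 4, geometric multiplicity = 2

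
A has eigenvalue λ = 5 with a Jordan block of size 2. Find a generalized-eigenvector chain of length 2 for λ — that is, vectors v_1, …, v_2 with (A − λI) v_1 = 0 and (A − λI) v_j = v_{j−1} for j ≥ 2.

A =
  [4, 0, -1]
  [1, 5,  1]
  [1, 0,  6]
A Jordan chain for λ = 5 of length 2:
v_1 = (-1, 1, 1)ᵀ
v_2 = (1, 0, 0)ᵀ

Let N = A − (5)·I. We want v_2 with N^2 v_2 = 0 but N^1 v_2 ≠ 0; then v_{j-1} := N · v_j for j = 2, …, 2.

Pick v_2 = (1, 0, 0)ᵀ.
Then v_1 = N · v_2 = (-1, 1, 1)ᵀ.

Sanity check: (A − (5)·I) v_1 = (0, 0, 0)ᵀ = 0. ✓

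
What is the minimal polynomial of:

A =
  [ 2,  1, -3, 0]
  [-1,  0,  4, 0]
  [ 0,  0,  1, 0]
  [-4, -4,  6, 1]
x^3 - 3*x^2 + 3*x - 1

The characteristic polynomial is χ_A(x) = (x - 1)^4, so the eigenvalues are known. The minimal polynomial is
  m_A(x) = Π_λ (x − λ)^{k_λ}
where k_λ is the size of the *largest* Jordan block for λ (equivalently, the smallest k with (A − λI)^k v = 0 for every generalised eigenvector v of λ).

  λ = 1: largest Jordan block has size 3, contributing (x − 1)^3

So m_A(x) = (x - 1)^3 = x^3 - 3*x^2 + 3*x - 1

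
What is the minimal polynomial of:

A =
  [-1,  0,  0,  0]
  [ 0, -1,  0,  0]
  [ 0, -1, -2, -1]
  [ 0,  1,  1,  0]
x^2 + 2*x + 1

The characteristic polynomial is χ_A(x) = (x + 1)^4, so the eigenvalues are known. The minimal polynomial is
  m_A(x) = Π_λ (x − λ)^{k_λ}
where k_λ is the size of the *largest* Jordan block for λ (equivalently, the smallest k with (A − λI)^k v = 0 for every generalised eigenvector v of λ).

  λ = -1: largest Jordan block has size 2, contributing (x + 1)^2

So m_A(x) = (x + 1)^2 = x^2 + 2*x + 1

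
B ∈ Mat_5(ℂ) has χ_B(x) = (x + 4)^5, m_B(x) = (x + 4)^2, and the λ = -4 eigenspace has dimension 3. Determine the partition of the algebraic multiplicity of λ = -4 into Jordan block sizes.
Block sizes for λ = -4: [2, 2, 1]

Step 1 — from the characteristic polynomial, algebraic multiplicity of λ = -4 is 5. From dim ker(B − (-4)·I) = 3, there are exactly 3 Jordan blocks for λ = -4.
Step 2 — from the minimal polynomial, the factor (x + 4)^2 tells us the largest block for λ = -4 has size 2.
Step 3 — with total size 5, 3 blocks, and largest block 2, the block sizes (in nonincreasing order) are [2, 2, 1].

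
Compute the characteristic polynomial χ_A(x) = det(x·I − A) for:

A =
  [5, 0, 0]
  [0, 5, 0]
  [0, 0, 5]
x^3 - 15*x^2 + 75*x - 125

Expanding det(x·I − A) (e.g. by cofactor expansion or by noting that A is similar to its Jordan form J, which has the same characteristic polynomial as A) gives
  χ_A(x) = x^3 - 15*x^2 + 75*x - 125
which factors as (x - 5)^3. The eigenvalues (with algebraic multiplicities) are λ = 5 with multiplicity 3.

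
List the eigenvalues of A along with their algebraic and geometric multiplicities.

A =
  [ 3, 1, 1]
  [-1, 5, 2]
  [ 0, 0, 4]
λ = 4: alg = 3, geom = 1

Step 1 — factor the characteristic polynomial to read off the algebraic multiplicities:
  χ_A(x) = (x - 4)^3

Step 2 — compute geometric multiplicities via the rank-nullity identity g(λ) = n − rank(A − λI):
  rank(A − (4)·I) = 2, so dim ker(A − (4)·I) = n − 2 = 1

Summary:
  λ = 4: algebraic multiplicity = 3, geometric multiplicity = 1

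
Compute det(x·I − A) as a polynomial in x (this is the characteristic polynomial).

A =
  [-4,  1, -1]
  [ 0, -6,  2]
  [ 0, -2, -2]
x^3 + 12*x^2 + 48*x + 64

Expanding det(x·I − A) (e.g. by cofactor expansion or by noting that A is similar to its Jordan form J, which has the same characteristic polynomial as A) gives
  χ_A(x) = x^3 + 12*x^2 + 48*x + 64
which factors as (x + 4)^3. The eigenvalues (with algebraic multiplicities) are λ = -4 with multiplicity 3.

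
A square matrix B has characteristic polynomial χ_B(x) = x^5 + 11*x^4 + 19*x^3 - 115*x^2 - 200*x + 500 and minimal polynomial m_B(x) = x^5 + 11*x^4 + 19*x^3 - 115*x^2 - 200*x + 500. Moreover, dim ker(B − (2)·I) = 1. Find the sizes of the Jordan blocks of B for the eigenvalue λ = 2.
Block sizes for λ = 2: [2]

Step 1 — from the characteristic polynomial, algebraic multiplicity of λ = 2 is 2. From dim ker(B − (2)·I) = 1, there are exactly 1 Jordan blocks for λ = 2.
Step 2 — from the minimal polynomial, the factor (x − 2)^2 tells us the largest block for λ = 2 has size 2.
Step 3 — with total size 2, 1 blocks, and largest block 2, the block sizes (in nonincreasing order) are [2].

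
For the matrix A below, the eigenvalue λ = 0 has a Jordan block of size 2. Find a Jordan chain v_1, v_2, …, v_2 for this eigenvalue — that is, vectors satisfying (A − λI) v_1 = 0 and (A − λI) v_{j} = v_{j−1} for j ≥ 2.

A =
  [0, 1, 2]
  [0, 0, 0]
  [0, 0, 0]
A Jordan chain for λ = 0 of length 2:
v_1 = (1, 0, 0)ᵀ
v_2 = (0, 1, 0)ᵀ

Let N = A − (0)·I. We want v_2 with N^2 v_2 = 0 but N^1 v_2 ≠ 0; then v_{j-1} := N · v_j for j = 2, …, 2.

Pick v_2 = (0, 1, 0)ᵀ.
Then v_1 = N · v_2 = (1, 0, 0)ᵀ.

Sanity check: (A − (0)·I) v_1 = (0, 0, 0)ᵀ = 0. ✓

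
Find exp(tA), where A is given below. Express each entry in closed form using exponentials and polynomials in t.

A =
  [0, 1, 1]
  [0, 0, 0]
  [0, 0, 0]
e^{tA} =
  [1, t, t]
  [0, 1, 0]
  [0, 0, 1]

Strategy: write A = P · J · P⁻¹ where J is a Jordan canonical form, so e^{tA} = P · e^{tJ} · P⁻¹, and e^{tJ} can be computed block-by-block.

A has Jordan form
J =
  [0, 1, 0]
  [0, 0, 0]
  [0, 0, 0]
(up to reordering of blocks).

Per-block formulas:
  For a 1×1 block at λ = 0: exp(t · [0]) = [e^(0t)].
  For a 2×2 Jordan block J_2(0): exp(t · J_2(0)) = e^(0t)·(I + t·N), where N is the 2×2 nilpotent shift.

After assembling e^{tJ} and conjugating by P, we get:

e^{tA} =
  [1, t, t]
  [0, 1, 0]
  [0, 0, 1]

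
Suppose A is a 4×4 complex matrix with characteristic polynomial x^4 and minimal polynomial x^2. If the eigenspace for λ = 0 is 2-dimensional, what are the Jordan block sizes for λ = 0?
Block sizes for λ = 0: [2, 2]

Step 1 — from the characteristic polynomial, algebraic multiplicity of λ = 0 is 4. From dim ker(A − (0)·I) = 2, there are exactly 2 Jordan blocks for λ = 0.
Step 2 — from the minimal polynomial, the factor (x − 0)^2 tells us the largest block for λ = 0 has size 2.
Step 3 — with total size 4, 2 blocks, and largest block 2, the block sizes (in nonincreasing order) are [2, 2].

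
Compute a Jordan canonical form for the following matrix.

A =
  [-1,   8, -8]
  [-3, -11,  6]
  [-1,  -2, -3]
J_2(-5) ⊕ J_1(-5)

The characteristic polynomial is
  det(x·I − A) = x^3 + 15*x^2 + 75*x + 125 = (x + 5)^3

Eigenvalues and multiplicities (the geometric multiplicity of λ is n − rank(A − λI), which equals the number of Jordan blocks for λ):
  λ = -5: algebraic multiplicity = 3, geometric multiplicity = 2

Determining the block sizes for each eigenvalue:
  λ = -5: 2 blocks summing to 3 forces exactly one block of size 2 and the rest size 1 → block sizes [2, 1]

Assembling the blocks gives a Jordan form
J =
  [-5,  1,  0]
  [ 0, -5,  0]
  [ 0,  0, -5]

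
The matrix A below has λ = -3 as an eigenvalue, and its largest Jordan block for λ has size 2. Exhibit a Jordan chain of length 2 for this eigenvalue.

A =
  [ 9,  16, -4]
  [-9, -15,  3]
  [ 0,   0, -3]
A Jordan chain for λ = -3 of length 2:
v_1 = (12, -9, 0)ᵀ
v_2 = (1, 0, 0)ᵀ

Let N = A − (-3)·I. We want v_2 with N^2 v_2 = 0 but N^1 v_2 ≠ 0; then v_{j-1} := N · v_j for j = 2, …, 2.

Pick v_2 = (1, 0, 0)ᵀ.
Then v_1 = N · v_2 = (12, -9, 0)ᵀ.

Sanity check: (A − (-3)·I) v_1 = (0, 0, 0)ᵀ = 0. ✓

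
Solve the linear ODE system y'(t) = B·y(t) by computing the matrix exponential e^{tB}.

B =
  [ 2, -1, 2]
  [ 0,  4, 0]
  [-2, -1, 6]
e^{tB} =
  [-2*t*exp(4*t) + exp(4*t), -t*exp(4*t), 2*t*exp(4*t)]
  [0, exp(4*t), 0]
  [-2*t*exp(4*t), -t*exp(4*t), 2*t*exp(4*t) + exp(4*t)]

Strategy: write B = P · J · P⁻¹ where J is a Jordan canonical form, so e^{tB} = P · e^{tJ} · P⁻¹, and e^{tJ} can be computed block-by-block.

B has Jordan form
J =
  [4, 1, 0]
  [0, 4, 0]
  [0, 0, 4]
(up to reordering of blocks).

Per-block formulas:
  For a 2×2 Jordan block J_2(4): exp(t · J_2(4)) = e^(4t)·(I + t·N), where N is the 2×2 nilpotent shift.
  For a 1×1 block at λ = 4: exp(t · [4]) = [e^(4t)].

After assembling e^{tJ} and conjugating by P, we get:

e^{tB} =
  [-2*t*exp(4*t) + exp(4*t), -t*exp(4*t), 2*t*exp(4*t)]
  [0, exp(4*t), 0]
  [-2*t*exp(4*t), -t*exp(4*t), 2*t*exp(4*t) + exp(4*t)]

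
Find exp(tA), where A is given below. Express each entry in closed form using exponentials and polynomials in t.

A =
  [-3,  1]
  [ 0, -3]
e^{tA} =
  [exp(-3*t), t*exp(-3*t)]
  [0, exp(-3*t)]

Strategy: write A = P · J · P⁻¹ where J is a Jordan canonical form, so e^{tA} = P · e^{tJ} · P⁻¹, and e^{tJ} can be computed block-by-block.

A has Jordan form
J =
  [-3,  1]
  [ 0, -3]
(up to reordering of blocks).

Per-block formulas:
  For a 2×2 Jordan block J_2(-3): exp(t · J_2(-3)) = e^(-3t)·(I + t·N), where N is the 2×2 nilpotent shift.

After assembling e^{tJ} and conjugating by P, we get:

e^{tA} =
  [exp(-3*t), t*exp(-3*t)]
  [0, exp(-3*t)]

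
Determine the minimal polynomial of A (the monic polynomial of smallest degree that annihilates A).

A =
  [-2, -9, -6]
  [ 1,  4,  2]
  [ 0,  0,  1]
x^2 - 2*x + 1

The characteristic polynomial is χ_A(x) = (x - 1)^3, so the eigenvalues are known. The minimal polynomial is
  m_A(x) = Π_λ (x − λ)^{k_λ}
where k_λ is the size of the *largest* Jordan block for λ (equivalently, the smallest k with (A − λI)^k v = 0 for every generalised eigenvector v of λ).

  λ = 1: largest Jordan block has size 2, contributing (x − 1)^2

So m_A(x) = (x - 1)^2 = x^2 - 2*x + 1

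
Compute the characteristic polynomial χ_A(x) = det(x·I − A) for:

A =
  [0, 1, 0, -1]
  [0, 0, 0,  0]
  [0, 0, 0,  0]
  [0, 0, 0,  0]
x^4

Expanding det(x·I − A) (e.g. by cofactor expansion or by noting that A is similar to its Jordan form J, which has the same characteristic polynomial as A) gives
  χ_A(x) = x^4
which factors as x^4. The eigenvalues (with algebraic multiplicities) are λ = 0 with multiplicity 4.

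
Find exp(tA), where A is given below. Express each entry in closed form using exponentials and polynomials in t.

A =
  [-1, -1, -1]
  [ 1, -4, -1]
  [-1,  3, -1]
e^{tA} =
  [t^2*exp(-2*t)/2 + t*exp(-2*t) + exp(-2*t), -t^2*exp(-2*t) - t*exp(-2*t), -t^2*exp(-2*t)/2 - t*exp(-2*t)]
  [t*exp(-2*t), -2*t*exp(-2*t) + exp(-2*t), -t*exp(-2*t)]
  [t^2*exp(-2*t)/2 - t*exp(-2*t), -t^2*exp(-2*t) + 3*t*exp(-2*t), -t^2*exp(-2*t)/2 + t*exp(-2*t) + exp(-2*t)]

Strategy: write A = P · J · P⁻¹ where J is a Jordan canonical form, so e^{tA} = P · e^{tJ} · P⁻¹, and e^{tJ} can be computed block-by-block.

A has Jordan form
J =
  [-2,  1,  0]
  [ 0, -2,  1]
  [ 0,  0, -2]
(up to reordering of blocks).

Per-block formulas:
  For a 3×3 Jordan block J_3(-2): exp(t · J_3(-2)) = e^(-2t)·(I + t·N + (t^2/2)·N^2), where N is the 3×3 nilpotent shift.

After assembling e^{tJ} and conjugating by P, we get:

e^{tA} =
  [t^2*exp(-2*t)/2 + t*exp(-2*t) + exp(-2*t), -t^2*exp(-2*t) - t*exp(-2*t), -t^2*exp(-2*t)/2 - t*exp(-2*t)]
  [t*exp(-2*t), -2*t*exp(-2*t) + exp(-2*t), -t*exp(-2*t)]
  [t^2*exp(-2*t)/2 - t*exp(-2*t), -t^2*exp(-2*t) + 3*t*exp(-2*t), -t^2*exp(-2*t)/2 + t*exp(-2*t) + exp(-2*t)]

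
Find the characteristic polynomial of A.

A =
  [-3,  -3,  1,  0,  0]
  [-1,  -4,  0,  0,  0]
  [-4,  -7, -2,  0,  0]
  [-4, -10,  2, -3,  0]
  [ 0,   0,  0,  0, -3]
x^5 + 15*x^4 + 90*x^3 + 270*x^2 + 405*x + 243

Expanding det(x·I − A) (e.g. by cofactor expansion or by noting that A is similar to its Jordan form J, which has the same characteristic polynomial as A) gives
  χ_A(x) = x^5 + 15*x^4 + 90*x^3 + 270*x^2 + 405*x + 243
which factors as (x + 3)^5. The eigenvalues (with algebraic multiplicities) are λ = -3 with multiplicity 5.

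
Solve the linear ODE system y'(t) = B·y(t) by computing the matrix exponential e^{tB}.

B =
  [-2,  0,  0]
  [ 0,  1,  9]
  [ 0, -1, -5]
e^{tB} =
  [exp(-2*t), 0, 0]
  [0, 3*t*exp(-2*t) + exp(-2*t), 9*t*exp(-2*t)]
  [0, -t*exp(-2*t), -3*t*exp(-2*t) + exp(-2*t)]

Strategy: write B = P · J · P⁻¹ where J is a Jordan canonical form, so e^{tB} = P · e^{tJ} · P⁻¹, and e^{tJ} can be computed block-by-block.

B has Jordan form
J =
  [-2,  1,  0]
  [ 0, -2,  0]
  [ 0,  0, -2]
(up to reordering of blocks).

Per-block formulas:
  For a 2×2 Jordan block J_2(-2): exp(t · J_2(-2)) = e^(-2t)·(I + t·N), where N is the 2×2 nilpotent shift.
  For a 1×1 block at λ = -2: exp(t · [-2]) = [e^(-2t)].

After assembling e^{tJ} and conjugating by P, we get:

e^{tB} =
  [exp(-2*t), 0, 0]
  [0, 3*t*exp(-2*t) + exp(-2*t), 9*t*exp(-2*t)]
  [0, -t*exp(-2*t), -3*t*exp(-2*t) + exp(-2*t)]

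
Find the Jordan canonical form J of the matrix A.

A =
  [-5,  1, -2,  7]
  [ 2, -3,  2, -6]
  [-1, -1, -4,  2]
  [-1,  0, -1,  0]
J_3(-3) ⊕ J_1(-3)

The characteristic polynomial is
  det(x·I − A) = x^4 + 12*x^3 + 54*x^2 + 108*x + 81 = (x + 3)^4

Eigenvalues and multiplicities (the geometric multiplicity of λ is n − rank(A − λI), which equals the number of Jordan blocks for λ):
  λ = -3: algebraic multiplicity = 4, geometric multiplicity = 2

Determining the block sizes for each eigenvalue:
  λ = -3: with am = 4 and gm = 2, the partition is not yet determined (e.g. several partitions of 4 into 2 parts exist). Let N = A − (-3)·I. Computing rank(N^1) = 2, rank(N^2) = 1, rank(N^3) = 0; the number of blocks of size ≥ j is rank(N^{j−1}) − rank(N^j), giving [2, 1, 1]. So we have 1 block(s) of size 3, 1 block(s) of size 1 → block sizes [3, 1]

Assembling the blocks gives a Jordan form
J =
  [-3,  1,  0,  0]
  [ 0, -3,  1,  0]
  [ 0,  0, -3,  0]
  [ 0,  0,  0, -3]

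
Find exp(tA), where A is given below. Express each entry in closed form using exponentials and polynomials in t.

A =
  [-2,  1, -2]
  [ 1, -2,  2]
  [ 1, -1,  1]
e^{tA} =
  [-t*exp(-t) + exp(-t), t*exp(-t), -2*t*exp(-t)]
  [t*exp(-t), -t*exp(-t) + exp(-t), 2*t*exp(-t)]
  [t*exp(-t), -t*exp(-t), 2*t*exp(-t) + exp(-t)]

Strategy: write A = P · J · P⁻¹ where J is a Jordan canonical form, so e^{tA} = P · e^{tJ} · P⁻¹, and e^{tJ} can be computed block-by-block.

A has Jordan form
J =
  [-1,  1,  0]
  [ 0, -1,  0]
  [ 0,  0, -1]
(up to reordering of blocks).

Per-block formulas:
  For a 1×1 block at λ = -1: exp(t · [-1]) = [e^(-1t)].
  For a 2×2 Jordan block J_2(-1): exp(t · J_2(-1)) = e^(-1t)·(I + t·N), where N is the 2×2 nilpotent shift.

After assembling e^{tJ} and conjugating by P, we get:

e^{tA} =
  [-t*exp(-t) + exp(-t), t*exp(-t), -2*t*exp(-t)]
  [t*exp(-t), -t*exp(-t) + exp(-t), 2*t*exp(-t)]
  [t*exp(-t), -t*exp(-t), 2*t*exp(-t) + exp(-t)]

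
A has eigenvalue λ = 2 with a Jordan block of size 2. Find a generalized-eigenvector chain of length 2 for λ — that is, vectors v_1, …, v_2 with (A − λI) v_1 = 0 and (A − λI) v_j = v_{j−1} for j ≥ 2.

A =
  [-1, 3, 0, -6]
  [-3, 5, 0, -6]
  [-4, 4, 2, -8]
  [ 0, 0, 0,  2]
A Jordan chain for λ = 2 of length 2:
v_1 = (-3, -3, -4, 0)ᵀ
v_2 = (1, 0, 0, 0)ᵀ

Let N = A − (2)·I. We want v_2 with N^2 v_2 = 0 but N^1 v_2 ≠ 0; then v_{j-1} := N · v_j for j = 2, …, 2.

Pick v_2 = (1, 0, 0, 0)ᵀ.
Then v_1 = N · v_2 = (-3, -3, -4, 0)ᵀ.

Sanity check: (A − (2)·I) v_1 = (0, 0, 0, 0)ᵀ = 0. ✓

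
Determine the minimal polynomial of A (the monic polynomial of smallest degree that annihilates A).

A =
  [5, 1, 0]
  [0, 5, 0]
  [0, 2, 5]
x^2 - 10*x + 25

The characteristic polynomial is χ_A(x) = (x - 5)^3, so the eigenvalues are known. The minimal polynomial is
  m_A(x) = Π_λ (x − λ)^{k_λ}
where k_λ is the size of the *largest* Jordan block for λ (equivalently, the smallest k with (A − λI)^k v = 0 for every generalised eigenvector v of λ).

  λ = 5: largest Jordan block has size 2, contributing (x − 5)^2

So m_A(x) = (x - 5)^2 = x^2 - 10*x + 25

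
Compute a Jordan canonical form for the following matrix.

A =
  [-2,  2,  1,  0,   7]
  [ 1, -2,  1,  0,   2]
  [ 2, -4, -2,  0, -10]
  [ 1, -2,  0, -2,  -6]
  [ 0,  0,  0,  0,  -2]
J_3(-2) ⊕ J_2(-2)

The characteristic polynomial is
  det(x·I − A) = x^5 + 10*x^4 + 40*x^3 + 80*x^2 + 80*x + 32 = (x + 2)^5

Eigenvalues and multiplicities (the geometric multiplicity of λ is n − rank(A − λI), which equals the number of Jordan blocks for λ):
  λ = -2: algebraic multiplicity = 5, geometric multiplicity = 2

Determining the block sizes for each eigenvalue:
  λ = -2: with am = 5 and gm = 2, the partition is not yet determined (e.g. several partitions of 5 into 2 parts exist). Let N = A − (-2)·I. Computing rank(N^1) = 3, rank(N^2) = 1, rank(N^3) = 0; the number of blocks of size ≥ j is rank(N^{j−1}) − rank(N^j), giving [2, 2, 1]. So we have 1 block(s) of size 3, 1 block(s) of size 2 → block sizes [3, 2]

Assembling the blocks gives a Jordan form
J =
  [-2,  1,  0,  0,  0]
  [ 0, -2,  1,  0,  0]
  [ 0,  0, -2,  0,  0]
  [ 0,  0,  0, -2,  1]
  [ 0,  0,  0,  0, -2]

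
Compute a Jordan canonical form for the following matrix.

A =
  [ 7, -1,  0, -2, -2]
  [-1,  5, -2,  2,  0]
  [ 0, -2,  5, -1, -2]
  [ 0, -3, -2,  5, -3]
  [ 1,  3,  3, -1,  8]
J_3(6) ⊕ J_2(6)

The characteristic polynomial is
  det(x·I − A) = x^5 - 30*x^4 + 360*x^3 - 2160*x^2 + 6480*x - 7776 = (x - 6)^5

Eigenvalues and multiplicities (the geometric multiplicity of λ is n − rank(A − λI), which equals the number of Jordan blocks for λ):
  λ = 6: algebraic multiplicity = 5, geometric multiplicity = 2

Determining the block sizes for each eigenvalue:
  λ = 6: with am = 5 and gm = 2, the partition is not yet determined (e.g. several partitions of 5 into 2 parts exist). Let N = A − (6)·I. Computing rank(N^1) = 3, rank(N^2) = 1, rank(N^3) = 0; the number of blocks of size ≥ j is rank(N^{j−1}) − rank(N^j), giving [2, 2, 1]. So we have 1 block(s) of size 3, 1 block(s) of size 2 → block sizes [3, 2]

Assembling the blocks gives a Jordan form
J =
  [6, 1, 0, 0, 0]
  [0, 6, 1, 0, 0]
  [0, 0, 6, 0, 0]
  [0, 0, 0, 6, 1]
  [0, 0, 0, 0, 6]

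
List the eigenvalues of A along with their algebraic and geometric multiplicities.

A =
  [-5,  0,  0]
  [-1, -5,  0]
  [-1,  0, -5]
λ = -5: alg = 3, geom = 2

Step 1 — factor the characteristic polynomial to read off the algebraic multiplicities:
  χ_A(x) = (x + 5)^3

Step 2 — compute geometric multiplicities via the rank-nullity identity g(λ) = n − rank(A − λI):
  rank(A − (-5)·I) = 1, so dim ker(A − (-5)·I) = n − 1 = 2

Summary:
  λ = -5: algebraic multiplicity = 3, geometric multiplicity = 2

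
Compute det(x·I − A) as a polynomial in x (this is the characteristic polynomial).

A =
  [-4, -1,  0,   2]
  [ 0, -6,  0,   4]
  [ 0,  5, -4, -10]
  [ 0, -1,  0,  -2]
x^4 + 16*x^3 + 96*x^2 + 256*x + 256

Expanding det(x·I − A) (e.g. by cofactor expansion or by noting that A is similar to its Jordan form J, which has the same characteristic polynomial as A) gives
  χ_A(x) = x^4 + 16*x^3 + 96*x^2 + 256*x + 256
which factors as (x + 4)^4. The eigenvalues (with algebraic multiplicities) are λ = -4 with multiplicity 4.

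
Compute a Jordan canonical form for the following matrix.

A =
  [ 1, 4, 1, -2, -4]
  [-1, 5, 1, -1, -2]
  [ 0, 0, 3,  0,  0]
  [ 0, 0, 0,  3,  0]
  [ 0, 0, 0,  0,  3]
J_3(3) ⊕ J_1(3) ⊕ J_1(3)

The characteristic polynomial is
  det(x·I − A) = x^5 - 15*x^4 + 90*x^3 - 270*x^2 + 405*x - 243 = (x - 3)^5

Eigenvalues and multiplicities (the geometric multiplicity of λ is n − rank(A − λI), which equals the number of Jordan blocks for λ):
  λ = 3: algebraic multiplicity = 5, geometric multiplicity = 3

Determining the block sizes for each eigenvalue:
  λ = 3: with am = 5 and gm = 3, the partition is not yet determined (e.g. several partitions of 5 into 3 parts exist). Let N = A − (3)·I. Computing rank(N^1) = 2, rank(N^2) = 1, rank(N^3) = 0; the number of blocks of size ≥ j is rank(N^{j−1}) − rank(N^j), giving [3, 1, 1]. So we have 1 block(s) of size 3, 2 block(s) of size 1 → block sizes [3, 1, 1]

Assembling the blocks gives a Jordan form
J =
  [3, 1, 0, 0, 0]
  [0, 3, 1, 0, 0]
  [0, 0, 3, 0, 0]
  [0, 0, 0, 3, 0]
  [0, 0, 0, 0, 3]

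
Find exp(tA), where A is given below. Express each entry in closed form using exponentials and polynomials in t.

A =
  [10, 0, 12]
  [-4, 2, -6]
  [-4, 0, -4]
e^{tA} =
  [4*exp(4*t) - 3*exp(2*t), 0, 6*exp(4*t) - 6*exp(2*t)]
  [-2*exp(4*t) + 2*exp(2*t), exp(2*t), -3*exp(4*t) + 3*exp(2*t)]
  [-2*exp(4*t) + 2*exp(2*t), 0, -3*exp(4*t) + 4*exp(2*t)]

Strategy: write A = P · J · P⁻¹ where J is a Jordan canonical form, so e^{tA} = P · e^{tJ} · P⁻¹, and e^{tJ} can be computed block-by-block.

A has Jordan form
J =
  [2, 0, 0]
  [0, 2, 0]
  [0, 0, 4]
(up to reordering of blocks).

Per-block formulas:
  For a 1×1 block at λ = 2: exp(t · [2]) = [e^(2t)].
  For a 1×1 block at λ = 4: exp(t · [4]) = [e^(4t)].

After assembling e^{tJ} and conjugating by P, we get:

e^{tA} =
  [4*exp(4*t) - 3*exp(2*t), 0, 6*exp(4*t) - 6*exp(2*t)]
  [-2*exp(4*t) + 2*exp(2*t), exp(2*t), -3*exp(4*t) + 3*exp(2*t)]
  [-2*exp(4*t) + 2*exp(2*t), 0, -3*exp(4*t) + 4*exp(2*t)]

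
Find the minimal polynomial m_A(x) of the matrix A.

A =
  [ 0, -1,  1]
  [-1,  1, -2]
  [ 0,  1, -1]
x^3

The characteristic polynomial is χ_A(x) = x^3, so the eigenvalues are known. The minimal polynomial is
  m_A(x) = Π_λ (x − λ)^{k_λ}
where k_λ is the size of the *largest* Jordan block for λ (equivalently, the smallest k with (A − λI)^k v = 0 for every generalised eigenvector v of λ).

  λ = 0: largest Jordan block has size 3, contributing (x − 0)^3

So m_A(x) = x^3 = x^3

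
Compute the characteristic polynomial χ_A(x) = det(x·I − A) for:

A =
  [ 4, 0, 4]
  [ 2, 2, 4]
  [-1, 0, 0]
x^3 - 6*x^2 + 12*x - 8

Expanding det(x·I − A) (e.g. by cofactor expansion or by noting that A is similar to its Jordan form J, which has the same characteristic polynomial as A) gives
  χ_A(x) = x^3 - 6*x^2 + 12*x - 8
which factors as (x - 2)^3. The eigenvalues (with algebraic multiplicities) are λ = 2 with multiplicity 3.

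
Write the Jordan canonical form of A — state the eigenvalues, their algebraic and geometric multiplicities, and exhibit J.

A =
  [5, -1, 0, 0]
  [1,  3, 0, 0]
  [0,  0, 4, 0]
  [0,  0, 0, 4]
J_2(4) ⊕ J_1(4) ⊕ J_1(4)

The characteristic polynomial is
  det(x·I − A) = x^4 - 16*x^3 + 96*x^2 - 256*x + 256 = (x - 4)^4

Eigenvalues and multiplicities (the geometric multiplicity of λ is n − rank(A − λI), which equals the number of Jordan blocks for λ):
  λ = 4: algebraic multiplicity = 4, geometric multiplicity = 3

Determining the block sizes for each eigenvalue:
  λ = 4: 3 blocks summing to 4 forces exactly one block of size 2 and the rest size 1 → block sizes [2, 1, 1]

Assembling the blocks gives a Jordan form
J =
  [4, 1, 0, 0]
  [0, 4, 0, 0]
  [0, 0, 4, 0]
  [0, 0, 0, 4]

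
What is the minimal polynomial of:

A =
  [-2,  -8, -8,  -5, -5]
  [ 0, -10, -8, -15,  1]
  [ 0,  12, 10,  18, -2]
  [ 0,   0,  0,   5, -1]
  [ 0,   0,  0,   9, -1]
x^3 - 2*x^2 - 4*x + 8

The characteristic polynomial is χ_A(x) = (x - 2)^3*(x + 2)^2, so the eigenvalues are known. The minimal polynomial is
  m_A(x) = Π_λ (x − λ)^{k_λ}
where k_λ is the size of the *largest* Jordan block for λ (equivalently, the smallest k with (A − λI)^k v = 0 for every generalised eigenvector v of λ).

  λ = -2: largest Jordan block has size 1, contributing (x + 2)
  λ = 2: largest Jordan block has size 2, contributing (x − 2)^2

So m_A(x) = (x - 2)^2*(x + 2) = x^3 - 2*x^2 - 4*x + 8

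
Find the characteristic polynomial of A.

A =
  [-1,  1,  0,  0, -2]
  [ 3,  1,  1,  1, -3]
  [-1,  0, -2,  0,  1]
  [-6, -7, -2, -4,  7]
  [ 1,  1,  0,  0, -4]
x^5 + 10*x^4 + 40*x^3 + 80*x^2 + 80*x + 32

Expanding det(x·I − A) (e.g. by cofactor expansion or by noting that A is similar to its Jordan form J, which has the same characteristic polynomial as A) gives
  χ_A(x) = x^5 + 10*x^4 + 40*x^3 + 80*x^2 + 80*x + 32
which factors as (x + 2)^5. The eigenvalues (with algebraic multiplicities) are λ = -2 with multiplicity 5.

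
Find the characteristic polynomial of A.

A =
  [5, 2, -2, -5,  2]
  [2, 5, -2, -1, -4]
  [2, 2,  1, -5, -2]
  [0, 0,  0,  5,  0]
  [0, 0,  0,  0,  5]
x^5 - 21*x^4 + 174*x^3 - 710*x^2 + 1425*x - 1125

Expanding det(x·I − A) (e.g. by cofactor expansion or by noting that A is similar to its Jordan form J, which has the same characteristic polynomial as A) gives
  χ_A(x) = x^5 - 21*x^4 + 174*x^3 - 710*x^2 + 1425*x - 1125
which factors as (x - 5)^3*(x - 3)^2. The eigenvalues (with algebraic multiplicities) are λ = 3 with multiplicity 2, λ = 5 with multiplicity 3.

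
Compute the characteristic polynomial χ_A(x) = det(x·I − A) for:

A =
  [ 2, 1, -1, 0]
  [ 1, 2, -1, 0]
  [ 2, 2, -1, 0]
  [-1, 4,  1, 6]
x^4 - 9*x^3 + 21*x^2 - 19*x + 6

Expanding det(x·I − A) (e.g. by cofactor expansion or by noting that A is similar to its Jordan form J, which has the same characteristic polynomial as A) gives
  χ_A(x) = x^4 - 9*x^3 + 21*x^2 - 19*x + 6
which factors as (x - 6)*(x - 1)^3. The eigenvalues (with algebraic multiplicities) are λ = 1 with multiplicity 3, λ = 6 with multiplicity 1.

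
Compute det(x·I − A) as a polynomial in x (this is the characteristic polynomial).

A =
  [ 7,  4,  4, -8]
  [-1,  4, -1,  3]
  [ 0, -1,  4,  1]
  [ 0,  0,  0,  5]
x^4 - 20*x^3 + 150*x^2 - 500*x + 625

Expanding det(x·I − A) (e.g. by cofactor expansion or by noting that A is similar to its Jordan form J, which has the same characteristic polynomial as A) gives
  χ_A(x) = x^4 - 20*x^3 + 150*x^2 - 500*x + 625
which factors as (x - 5)^4. The eigenvalues (with algebraic multiplicities) are λ = 5 with multiplicity 4.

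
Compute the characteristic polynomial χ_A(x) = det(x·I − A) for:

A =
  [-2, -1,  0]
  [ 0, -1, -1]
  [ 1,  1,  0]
x^3 + 3*x^2 + 3*x + 1

Expanding det(x·I − A) (e.g. by cofactor expansion or by noting that A is similar to its Jordan form J, which has the same characteristic polynomial as A) gives
  χ_A(x) = x^3 + 3*x^2 + 3*x + 1
which factors as (x + 1)^3. The eigenvalues (with algebraic multiplicities) are λ = -1 with multiplicity 3.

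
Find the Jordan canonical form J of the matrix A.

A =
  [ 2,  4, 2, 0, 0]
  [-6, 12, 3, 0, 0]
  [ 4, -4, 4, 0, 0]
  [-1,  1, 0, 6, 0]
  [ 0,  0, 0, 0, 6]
J_3(6) ⊕ J_1(6) ⊕ J_1(6)

The characteristic polynomial is
  det(x·I − A) = x^5 - 30*x^4 + 360*x^3 - 2160*x^2 + 6480*x - 7776 = (x - 6)^5

Eigenvalues and multiplicities (the geometric multiplicity of λ is n − rank(A − λI), which equals the number of Jordan blocks for λ):
  λ = 6: algebraic multiplicity = 5, geometric multiplicity = 3

Determining the block sizes for each eigenvalue:
  λ = 6: with am = 5 and gm = 3, the partition is not yet determined (e.g. several partitions of 5 into 3 parts exist). Let N = A − (6)·I. Computing rank(N^1) = 2, rank(N^2) = 1, rank(N^3) = 0; the number of blocks of size ≥ j is rank(N^{j−1}) − rank(N^j), giving [3, 1, 1]. So we have 1 block(s) of size 3, 2 block(s) of size 1 → block sizes [3, 1, 1]

Assembling the blocks gives a Jordan form
J =
  [6, 1, 0, 0, 0]
  [0, 6, 1, 0, 0]
  [0, 0, 6, 0, 0]
  [0, 0, 0, 6, 0]
  [0, 0, 0, 0, 6]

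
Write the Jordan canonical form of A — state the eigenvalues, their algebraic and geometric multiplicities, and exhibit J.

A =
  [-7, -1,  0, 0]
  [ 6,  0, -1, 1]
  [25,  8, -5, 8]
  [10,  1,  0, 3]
J_3(-4) ⊕ J_1(3)

The characteristic polynomial is
  det(x·I − A) = x^4 + 9*x^3 + 12*x^2 - 80*x - 192 = (x - 3)*(x + 4)^3

Eigenvalues and multiplicities (the geometric multiplicity of λ is n − rank(A − λI), which equals the number of Jordan blocks for λ):
  λ = -4: algebraic multiplicity = 3, geometric multiplicity = 1
  λ = 3: algebraic multiplicity = 1, geometric multiplicity = 1

Determining the block sizes for each eigenvalue:
  λ = -4: one block (gm = 1), so the single block has size am = 3 → block sizes [3]
  λ = 3: one block (gm = 1), so the single block has size am = 1 → block sizes [1]

Assembling the blocks gives a Jordan form
J =
  [-4,  1,  0, 0]
  [ 0, -4,  1, 0]
  [ 0,  0, -4, 0]
  [ 0,  0,  0, 3]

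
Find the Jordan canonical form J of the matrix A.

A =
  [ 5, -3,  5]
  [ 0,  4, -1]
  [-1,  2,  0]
J_3(3)

The characteristic polynomial is
  det(x·I − A) = x^3 - 9*x^2 + 27*x - 27 = (x - 3)^3

Eigenvalues and multiplicities (the geometric multiplicity of λ is n − rank(A − λI), which equals the number of Jordan blocks for λ):
  λ = 3: algebraic multiplicity = 3, geometric multiplicity = 1

Determining the block sizes for each eigenvalue:
  λ = 3: one block (gm = 1), so the single block has size am = 3 → block sizes [3]

Assembling the blocks gives a Jordan form
J =
  [3, 1, 0]
  [0, 3, 1]
  [0, 0, 3]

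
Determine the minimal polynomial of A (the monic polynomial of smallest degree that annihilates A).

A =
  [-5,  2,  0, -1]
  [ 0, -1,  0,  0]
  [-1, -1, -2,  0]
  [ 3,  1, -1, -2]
x^4 + 10*x^3 + 36*x^2 + 54*x + 27

The characteristic polynomial is χ_A(x) = (x + 1)*(x + 3)^3, so the eigenvalues are known. The minimal polynomial is
  m_A(x) = Π_λ (x − λ)^{k_λ}
where k_λ is the size of the *largest* Jordan block for λ (equivalently, the smallest k with (A − λI)^k v = 0 for every generalised eigenvector v of λ).

  λ = -3: largest Jordan block has size 3, contributing (x + 3)^3
  λ = -1: largest Jordan block has size 1, contributing (x + 1)

So m_A(x) = (x + 1)*(x + 3)^3 = x^4 + 10*x^3 + 36*x^2 + 54*x + 27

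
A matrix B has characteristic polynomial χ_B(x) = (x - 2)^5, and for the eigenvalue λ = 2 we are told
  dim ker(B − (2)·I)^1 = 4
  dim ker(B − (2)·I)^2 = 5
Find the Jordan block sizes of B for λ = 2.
Block sizes for λ = 2: [2, 1, 1, 1]

From the dimensions of kernels of powers, the number of Jordan blocks of size at least j is d_j − d_{j−1} where d_j = dim ker(N^j) (with d_0 = 0). Computing the differences gives [4, 1].
The number of blocks of size exactly k is (#blocks of size ≥ k) − (#blocks of size ≥ k + 1), so the partition is: 3 block(s) of size 1, 1 block(s) of size 2.
In nonincreasing order the block sizes are [2, 1, 1, 1].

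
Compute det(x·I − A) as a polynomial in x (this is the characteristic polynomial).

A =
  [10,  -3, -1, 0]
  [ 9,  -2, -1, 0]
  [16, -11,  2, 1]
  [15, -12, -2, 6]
x^4 - 16*x^3 + 90*x^2 - 200*x + 125

Expanding det(x·I − A) (e.g. by cofactor expansion or by noting that A is similar to its Jordan form J, which has the same characteristic polynomial as A) gives
  χ_A(x) = x^4 - 16*x^3 + 90*x^2 - 200*x + 125
which factors as (x - 5)^3*(x - 1). The eigenvalues (with algebraic multiplicities) are λ = 1 with multiplicity 1, λ = 5 with multiplicity 3.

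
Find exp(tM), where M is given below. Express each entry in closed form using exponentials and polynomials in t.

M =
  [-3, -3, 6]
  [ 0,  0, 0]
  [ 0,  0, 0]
e^{tM} =
  [exp(-3*t), -1 + exp(-3*t), 2 - 2*exp(-3*t)]
  [0, 1, 0]
  [0, 0, 1]

Strategy: write M = P · J · P⁻¹ where J is a Jordan canonical form, so e^{tM} = P · e^{tJ} · P⁻¹, and e^{tJ} can be computed block-by-block.

M has Jordan form
J =
  [-3, 0, 0]
  [ 0, 0, 0]
  [ 0, 0, 0]
(up to reordering of blocks).

Per-block formulas:
  For a 1×1 block at λ = 0: exp(t · [0]) = [e^(0t)].
  For a 1×1 block at λ = -3: exp(t · [-3]) = [e^(-3t)].

After assembling e^{tJ} and conjugating by P, we get:

e^{tM} =
  [exp(-3*t), -1 + exp(-3*t), 2 - 2*exp(-3*t)]
  [0, 1, 0]
  [0, 0, 1]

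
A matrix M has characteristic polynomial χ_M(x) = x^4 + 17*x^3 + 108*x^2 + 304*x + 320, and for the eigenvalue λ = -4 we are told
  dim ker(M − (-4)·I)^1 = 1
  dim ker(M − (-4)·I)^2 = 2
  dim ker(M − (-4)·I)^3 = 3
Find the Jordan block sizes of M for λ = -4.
Block sizes for λ = -4: [3]

From the dimensions of kernels of powers, the number of Jordan blocks of size at least j is d_j − d_{j−1} where d_j = dim ker(N^j) (with d_0 = 0). Computing the differences gives [1, 1, 1].
The number of blocks of size exactly k is (#blocks of size ≥ k) − (#blocks of size ≥ k + 1), so the partition is: 1 block(s) of size 3.
In nonincreasing order the block sizes are [3].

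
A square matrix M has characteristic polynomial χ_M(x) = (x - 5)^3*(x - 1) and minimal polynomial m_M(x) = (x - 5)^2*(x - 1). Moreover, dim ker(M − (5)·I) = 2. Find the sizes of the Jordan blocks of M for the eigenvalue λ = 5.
Block sizes for λ = 5: [2, 1]

Step 1 — from the characteristic polynomial, algebraic multiplicity of λ = 5 is 3. From dim ker(M − (5)·I) = 2, there are exactly 2 Jordan blocks for λ = 5.
Step 2 — from the minimal polynomial, the factor (x − 5)^2 tells us the largest block for λ = 5 has size 2.
Step 3 — with total size 3, 2 blocks, and largest block 2, the block sizes (in nonincreasing order) are [2, 1].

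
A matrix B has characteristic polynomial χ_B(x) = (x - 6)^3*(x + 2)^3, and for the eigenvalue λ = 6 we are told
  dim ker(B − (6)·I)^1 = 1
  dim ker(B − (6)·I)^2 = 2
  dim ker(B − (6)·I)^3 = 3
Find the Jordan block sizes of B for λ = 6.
Block sizes for λ = 6: [3]

From the dimensions of kernels of powers, the number of Jordan blocks of size at least j is d_j − d_{j−1} where d_j = dim ker(N^j) (with d_0 = 0). Computing the differences gives [1, 1, 1].
The number of blocks of size exactly k is (#blocks of size ≥ k) − (#blocks of size ≥ k + 1), so the partition is: 1 block(s) of size 3.
In nonincreasing order the block sizes are [3].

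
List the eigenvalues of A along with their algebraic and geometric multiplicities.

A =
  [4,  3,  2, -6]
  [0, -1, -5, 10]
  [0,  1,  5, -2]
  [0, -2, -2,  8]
λ = 4: alg = 4, geom = 2

Step 1 — factor the characteristic polynomial to read off the algebraic multiplicities:
  χ_A(x) = (x - 4)^4

Step 2 — compute geometric multiplicities via the rank-nullity identity g(λ) = n − rank(A − λI):
  rank(A − (4)·I) = 2, so dim ker(A − (4)·I) = n − 2 = 2

Summary:
  λ = 4: algebraic multiplicity = 4, geometric multiplicity = 2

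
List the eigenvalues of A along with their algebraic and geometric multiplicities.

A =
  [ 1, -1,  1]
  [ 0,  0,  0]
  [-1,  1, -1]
λ = 0: alg = 3, geom = 2

Step 1 — factor the characteristic polynomial to read off the algebraic multiplicities:
  χ_A(x) = x^3

Step 2 — compute geometric multiplicities via the rank-nullity identity g(λ) = n − rank(A − λI):
  rank(A − (0)·I) = 1, so dim ker(A − (0)·I) = n − 1 = 2

Summary:
  λ = 0: algebraic multiplicity = 3, geometric multiplicity = 2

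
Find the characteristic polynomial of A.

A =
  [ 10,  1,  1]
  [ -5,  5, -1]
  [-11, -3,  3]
x^3 - 18*x^2 + 108*x - 216

Expanding det(x·I − A) (e.g. by cofactor expansion or by noting that A is similar to its Jordan form J, which has the same characteristic polynomial as A) gives
  χ_A(x) = x^3 - 18*x^2 + 108*x - 216
which factors as (x - 6)^3. The eigenvalues (with algebraic multiplicities) are λ = 6 with multiplicity 3.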